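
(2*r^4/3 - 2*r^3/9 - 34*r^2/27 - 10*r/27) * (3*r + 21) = 2*r^5 + 40*r^4/3 - 76*r^3/9 - 248*r^2/9 - 70*r/9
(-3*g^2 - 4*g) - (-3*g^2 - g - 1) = 1 - 3*g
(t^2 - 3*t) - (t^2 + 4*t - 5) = 5 - 7*t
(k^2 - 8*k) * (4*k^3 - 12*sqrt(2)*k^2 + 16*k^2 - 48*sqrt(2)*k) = 4*k^5 - 12*sqrt(2)*k^4 - 16*k^4 - 128*k^3 + 48*sqrt(2)*k^3 + 384*sqrt(2)*k^2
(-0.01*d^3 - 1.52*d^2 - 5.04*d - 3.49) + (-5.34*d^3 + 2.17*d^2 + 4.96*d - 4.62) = -5.35*d^3 + 0.65*d^2 - 0.0800000000000001*d - 8.11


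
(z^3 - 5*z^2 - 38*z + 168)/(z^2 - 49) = (z^2 + 2*z - 24)/(z + 7)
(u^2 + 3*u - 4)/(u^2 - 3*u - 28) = (u - 1)/(u - 7)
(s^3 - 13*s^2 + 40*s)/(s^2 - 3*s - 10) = s*(s - 8)/(s + 2)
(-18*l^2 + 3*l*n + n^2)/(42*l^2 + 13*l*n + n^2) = (-3*l + n)/(7*l + n)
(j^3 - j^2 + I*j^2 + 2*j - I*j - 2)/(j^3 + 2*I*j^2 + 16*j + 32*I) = (j^2 - j*(1 + I) + I)/(j^2 + 16)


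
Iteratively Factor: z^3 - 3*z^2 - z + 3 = (z - 3)*(z^2 - 1) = (z - 3)*(z + 1)*(z - 1)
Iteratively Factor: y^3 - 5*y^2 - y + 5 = (y - 1)*(y^2 - 4*y - 5) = (y - 5)*(y - 1)*(y + 1)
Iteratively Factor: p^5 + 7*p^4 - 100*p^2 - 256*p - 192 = (p + 4)*(p^4 + 3*p^3 - 12*p^2 - 52*p - 48) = (p + 2)*(p + 4)*(p^3 + p^2 - 14*p - 24) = (p + 2)*(p + 3)*(p + 4)*(p^2 - 2*p - 8) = (p + 2)^2*(p + 3)*(p + 4)*(p - 4)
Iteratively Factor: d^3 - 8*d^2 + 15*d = (d)*(d^2 - 8*d + 15) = d*(d - 5)*(d - 3)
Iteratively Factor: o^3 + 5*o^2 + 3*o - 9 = (o - 1)*(o^2 + 6*o + 9) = (o - 1)*(o + 3)*(o + 3)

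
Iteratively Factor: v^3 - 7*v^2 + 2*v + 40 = (v - 4)*(v^2 - 3*v - 10) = (v - 5)*(v - 4)*(v + 2)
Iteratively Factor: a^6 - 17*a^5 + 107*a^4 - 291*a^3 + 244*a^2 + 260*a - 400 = (a - 5)*(a^5 - 12*a^4 + 47*a^3 - 56*a^2 - 36*a + 80) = (a - 5)^2*(a^4 - 7*a^3 + 12*a^2 + 4*a - 16) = (a - 5)^2*(a - 2)*(a^3 - 5*a^2 + 2*a + 8) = (a - 5)^2*(a - 2)*(a + 1)*(a^2 - 6*a + 8) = (a - 5)^2*(a - 4)*(a - 2)*(a + 1)*(a - 2)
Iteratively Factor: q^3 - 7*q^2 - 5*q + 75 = (q + 3)*(q^2 - 10*q + 25) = (q - 5)*(q + 3)*(q - 5)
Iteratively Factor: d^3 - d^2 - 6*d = (d)*(d^2 - d - 6) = d*(d - 3)*(d + 2)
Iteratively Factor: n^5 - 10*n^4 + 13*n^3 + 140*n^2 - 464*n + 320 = (n - 4)*(n^4 - 6*n^3 - 11*n^2 + 96*n - 80) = (n - 5)*(n - 4)*(n^3 - n^2 - 16*n + 16) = (n - 5)*(n - 4)*(n - 1)*(n^2 - 16) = (n - 5)*(n - 4)^2*(n - 1)*(n + 4)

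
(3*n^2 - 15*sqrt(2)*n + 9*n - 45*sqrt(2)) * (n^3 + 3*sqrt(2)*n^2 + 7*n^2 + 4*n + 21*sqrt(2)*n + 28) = 3*n^5 - 6*sqrt(2)*n^4 + 30*n^4 - 60*sqrt(2)*n^3 - 15*n^3 - 780*n^2 - 186*sqrt(2)*n^2 - 1638*n - 600*sqrt(2)*n - 1260*sqrt(2)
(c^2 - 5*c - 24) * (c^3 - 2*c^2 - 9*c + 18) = c^5 - 7*c^4 - 23*c^3 + 111*c^2 + 126*c - 432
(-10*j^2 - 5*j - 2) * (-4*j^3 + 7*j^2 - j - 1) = 40*j^5 - 50*j^4 - 17*j^3 + j^2 + 7*j + 2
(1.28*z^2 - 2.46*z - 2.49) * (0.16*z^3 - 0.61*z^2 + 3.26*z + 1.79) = 0.2048*z^5 - 1.1744*z^4 + 5.275*z^3 - 4.2095*z^2 - 12.5208*z - 4.4571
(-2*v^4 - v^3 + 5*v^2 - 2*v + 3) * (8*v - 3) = -16*v^5 - 2*v^4 + 43*v^3 - 31*v^2 + 30*v - 9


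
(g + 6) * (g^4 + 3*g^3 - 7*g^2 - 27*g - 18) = g^5 + 9*g^4 + 11*g^3 - 69*g^2 - 180*g - 108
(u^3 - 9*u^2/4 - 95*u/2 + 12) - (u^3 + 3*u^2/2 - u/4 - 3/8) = -15*u^2/4 - 189*u/4 + 99/8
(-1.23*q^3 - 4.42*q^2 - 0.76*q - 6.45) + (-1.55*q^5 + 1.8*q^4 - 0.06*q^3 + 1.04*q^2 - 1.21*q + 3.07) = -1.55*q^5 + 1.8*q^4 - 1.29*q^3 - 3.38*q^2 - 1.97*q - 3.38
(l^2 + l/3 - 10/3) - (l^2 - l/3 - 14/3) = 2*l/3 + 4/3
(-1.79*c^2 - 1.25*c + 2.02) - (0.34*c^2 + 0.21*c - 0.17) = -2.13*c^2 - 1.46*c + 2.19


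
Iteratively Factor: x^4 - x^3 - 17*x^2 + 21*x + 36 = (x + 4)*(x^3 - 5*x^2 + 3*x + 9) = (x - 3)*(x + 4)*(x^2 - 2*x - 3) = (x - 3)^2*(x + 4)*(x + 1)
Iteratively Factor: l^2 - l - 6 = (l - 3)*(l + 2)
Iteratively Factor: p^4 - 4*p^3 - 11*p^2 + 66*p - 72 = (p - 2)*(p^3 - 2*p^2 - 15*p + 36) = (p - 2)*(p + 4)*(p^2 - 6*p + 9) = (p - 3)*(p - 2)*(p + 4)*(p - 3)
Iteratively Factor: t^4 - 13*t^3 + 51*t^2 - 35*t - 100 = (t - 5)*(t^3 - 8*t^2 + 11*t + 20) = (t - 5)^2*(t^2 - 3*t - 4) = (t - 5)^2*(t - 4)*(t + 1)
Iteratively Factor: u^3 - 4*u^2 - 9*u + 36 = (u - 4)*(u^2 - 9) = (u - 4)*(u + 3)*(u - 3)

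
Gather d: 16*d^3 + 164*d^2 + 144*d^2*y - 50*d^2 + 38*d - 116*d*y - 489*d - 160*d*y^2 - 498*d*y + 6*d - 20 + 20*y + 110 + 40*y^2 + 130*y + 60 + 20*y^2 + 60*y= 16*d^3 + d^2*(144*y + 114) + d*(-160*y^2 - 614*y - 445) + 60*y^2 + 210*y + 150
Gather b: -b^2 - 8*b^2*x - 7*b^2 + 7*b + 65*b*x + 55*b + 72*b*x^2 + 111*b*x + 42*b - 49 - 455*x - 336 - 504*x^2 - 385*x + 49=b^2*(-8*x - 8) + b*(72*x^2 + 176*x + 104) - 504*x^2 - 840*x - 336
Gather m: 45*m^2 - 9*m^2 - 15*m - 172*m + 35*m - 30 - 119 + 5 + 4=36*m^2 - 152*m - 140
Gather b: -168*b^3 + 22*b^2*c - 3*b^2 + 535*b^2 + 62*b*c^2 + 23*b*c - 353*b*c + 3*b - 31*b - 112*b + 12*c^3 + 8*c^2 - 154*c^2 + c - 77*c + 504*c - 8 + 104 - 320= -168*b^3 + b^2*(22*c + 532) + b*(62*c^2 - 330*c - 140) + 12*c^3 - 146*c^2 + 428*c - 224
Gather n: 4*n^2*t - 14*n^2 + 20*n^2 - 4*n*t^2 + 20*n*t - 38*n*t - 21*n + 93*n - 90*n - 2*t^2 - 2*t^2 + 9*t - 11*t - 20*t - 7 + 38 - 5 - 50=n^2*(4*t + 6) + n*(-4*t^2 - 18*t - 18) - 4*t^2 - 22*t - 24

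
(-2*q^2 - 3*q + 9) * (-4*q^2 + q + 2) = 8*q^4 + 10*q^3 - 43*q^2 + 3*q + 18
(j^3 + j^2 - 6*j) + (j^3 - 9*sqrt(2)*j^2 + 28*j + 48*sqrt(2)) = 2*j^3 - 9*sqrt(2)*j^2 + j^2 + 22*j + 48*sqrt(2)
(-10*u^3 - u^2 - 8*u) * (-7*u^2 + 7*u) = 70*u^5 - 63*u^4 + 49*u^3 - 56*u^2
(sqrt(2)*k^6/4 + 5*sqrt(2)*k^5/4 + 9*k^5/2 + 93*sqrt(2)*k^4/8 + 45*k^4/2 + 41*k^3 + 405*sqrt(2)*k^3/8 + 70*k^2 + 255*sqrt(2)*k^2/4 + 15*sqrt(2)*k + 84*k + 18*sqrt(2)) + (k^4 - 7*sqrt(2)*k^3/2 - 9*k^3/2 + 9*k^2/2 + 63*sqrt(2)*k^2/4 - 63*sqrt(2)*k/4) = sqrt(2)*k^6/4 + 5*sqrt(2)*k^5/4 + 9*k^5/2 + 93*sqrt(2)*k^4/8 + 47*k^4/2 + 73*k^3/2 + 377*sqrt(2)*k^3/8 + 149*k^2/2 + 159*sqrt(2)*k^2/2 - 3*sqrt(2)*k/4 + 84*k + 18*sqrt(2)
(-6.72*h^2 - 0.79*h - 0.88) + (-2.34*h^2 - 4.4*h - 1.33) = -9.06*h^2 - 5.19*h - 2.21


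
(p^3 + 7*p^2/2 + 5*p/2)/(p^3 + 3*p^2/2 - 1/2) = p*(2*p + 5)/(2*p^2 + p - 1)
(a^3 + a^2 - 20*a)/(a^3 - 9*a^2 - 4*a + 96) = a*(a + 5)/(a^2 - 5*a - 24)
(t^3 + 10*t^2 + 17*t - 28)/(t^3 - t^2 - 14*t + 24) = (t^2 + 6*t - 7)/(t^2 - 5*t + 6)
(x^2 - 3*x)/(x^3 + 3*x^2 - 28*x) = (x - 3)/(x^2 + 3*x - 28)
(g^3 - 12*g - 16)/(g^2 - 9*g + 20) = (g^2 + 4*g + 4)/(g - 5)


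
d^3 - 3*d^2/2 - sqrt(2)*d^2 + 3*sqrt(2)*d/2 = d*(d - 3/2)*(d - sqrt(2))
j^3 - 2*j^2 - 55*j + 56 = (j - 8)*(j - 1)*(j + 7)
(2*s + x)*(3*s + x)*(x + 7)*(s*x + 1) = 6*s^3*x^2 + 42*s^3*x + 5*s^2*x^3 + 35*s^2*x^2 + 6*s^2*x + 42*s^2 + s*x^4 + 7*s*x^3 + 5*s*x^2 + 35*s*x + x^3 + 7*x^2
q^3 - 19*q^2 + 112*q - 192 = (q - 8)^2*(q - 3)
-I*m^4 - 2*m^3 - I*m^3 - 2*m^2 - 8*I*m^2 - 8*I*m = m*(m - 4*I)*(m + 2*I)*(-I*m - I)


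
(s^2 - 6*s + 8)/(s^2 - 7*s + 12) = (s - 2)/(s - 3)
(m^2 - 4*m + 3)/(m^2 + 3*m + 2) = (m^2 - 4*m + 3)/(m^2 + 3*m + 2)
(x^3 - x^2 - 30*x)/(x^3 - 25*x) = (x - 6)/(x - 5)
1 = 1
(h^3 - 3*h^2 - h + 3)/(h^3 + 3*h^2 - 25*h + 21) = (h + 1)/(h + 7)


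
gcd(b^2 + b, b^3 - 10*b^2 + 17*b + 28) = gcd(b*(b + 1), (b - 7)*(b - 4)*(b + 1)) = b + 1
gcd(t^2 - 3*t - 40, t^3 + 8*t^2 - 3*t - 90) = t + 5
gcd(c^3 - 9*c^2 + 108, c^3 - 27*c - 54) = c^2 - 3*c - 18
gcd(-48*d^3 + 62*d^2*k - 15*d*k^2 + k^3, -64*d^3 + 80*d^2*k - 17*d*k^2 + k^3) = 8*d^2 - 9*d*k + k^2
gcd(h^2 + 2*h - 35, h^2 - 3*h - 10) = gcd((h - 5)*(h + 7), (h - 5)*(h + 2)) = h - 5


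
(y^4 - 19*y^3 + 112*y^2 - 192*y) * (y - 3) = y^5 - 22*y^4 + 169*y^3 - 528*y^2 + 576*y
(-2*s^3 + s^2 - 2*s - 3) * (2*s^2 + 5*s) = -4*s^5 - 8*s^4 + s^3 - 16*s^2 - 15*s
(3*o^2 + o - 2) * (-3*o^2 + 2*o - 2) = -9*o^4 + 3*o^3 + 2*o^2 - 6*o + 4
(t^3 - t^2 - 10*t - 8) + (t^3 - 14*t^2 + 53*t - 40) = 2*t^3 - 15*t^2 + 43*t - 48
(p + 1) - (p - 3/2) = 5/2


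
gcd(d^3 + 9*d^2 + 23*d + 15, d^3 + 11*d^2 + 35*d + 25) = d^2 + 6*d + 5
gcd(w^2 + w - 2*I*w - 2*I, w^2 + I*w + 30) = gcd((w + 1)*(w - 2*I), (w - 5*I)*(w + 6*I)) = 1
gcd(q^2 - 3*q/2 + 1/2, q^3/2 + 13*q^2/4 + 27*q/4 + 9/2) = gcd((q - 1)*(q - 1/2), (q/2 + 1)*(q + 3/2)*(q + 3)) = 1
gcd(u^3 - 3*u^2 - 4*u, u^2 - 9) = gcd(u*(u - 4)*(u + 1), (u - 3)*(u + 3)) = 1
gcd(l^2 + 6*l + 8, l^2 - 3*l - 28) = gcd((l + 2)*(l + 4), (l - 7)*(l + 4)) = l + 4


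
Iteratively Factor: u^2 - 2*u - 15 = (u - 5)*(u + 3)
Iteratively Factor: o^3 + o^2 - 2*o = (o)*(o^2 + o - 2) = o*(o - 1)*(o + 2)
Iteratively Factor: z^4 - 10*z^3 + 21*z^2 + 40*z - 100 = (z - 5)*(z^3 - 5*z^2 - 4*z + 20) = (z - 5)^2*(z^2 - 4) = (z - 5)^2*(z + 2)*(z - 2)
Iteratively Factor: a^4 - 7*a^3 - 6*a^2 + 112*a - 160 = (a - 5)*(a^3 - 2*a^2 - 16*a + 32) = (a - 5)*(a - 2)*(a^2 - 16) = (a - 5)*(a - 2)*(a + 4)*(a - 4)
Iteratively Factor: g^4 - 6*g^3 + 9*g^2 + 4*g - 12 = (g - 3)*(g^3 - 3*g^2 + 4) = (g - 3)*(g - 2)*(g^2 - g - 2) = (g - 3)*(g - 2)^2*(g + 1)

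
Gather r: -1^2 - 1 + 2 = 0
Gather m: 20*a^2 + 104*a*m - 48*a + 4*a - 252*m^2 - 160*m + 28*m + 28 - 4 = 20*a^2 - 44*a - 252*m^2 + m*(104*a - 132) + 24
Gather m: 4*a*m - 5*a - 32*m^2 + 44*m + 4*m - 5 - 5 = -5*a - 32*m^2 + m*(4*a + 48) - 10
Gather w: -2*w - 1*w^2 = -w^2 - 2*w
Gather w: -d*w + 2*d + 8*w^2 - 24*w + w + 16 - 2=2*d + 8*w^2 + w*(-d - 23) + 14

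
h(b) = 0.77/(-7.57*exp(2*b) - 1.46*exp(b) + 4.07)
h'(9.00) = 0.00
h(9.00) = 0.00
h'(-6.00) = 0.00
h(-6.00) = 0.19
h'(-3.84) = 0.00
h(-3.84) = 0.19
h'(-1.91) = 0.03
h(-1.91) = 0.21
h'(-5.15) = 0.00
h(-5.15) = 0.19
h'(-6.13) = 0.00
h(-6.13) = 0.19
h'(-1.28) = 0.13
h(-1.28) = 0.25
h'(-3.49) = 0.00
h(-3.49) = 0.19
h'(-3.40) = 0.00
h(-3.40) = 0.19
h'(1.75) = 0.01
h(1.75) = -0.00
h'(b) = 0.77*(15.14*exp(2*b) + 1.46*exp(b))/(-7.57*exp(2*b) - 1.46*exp(b) + 4.07)^2 = (11.6578*exp(b) + 1.1242)*exp(b)/(7.57*exp(2*b) + 1.46*exp(b) - 4.07)^2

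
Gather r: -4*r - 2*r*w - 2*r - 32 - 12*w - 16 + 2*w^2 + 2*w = r*(-2*w - 6) + 2*w^2 - 10*w - 48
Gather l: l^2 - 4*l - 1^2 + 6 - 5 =l^2 - 4*l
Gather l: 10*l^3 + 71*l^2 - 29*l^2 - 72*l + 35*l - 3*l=10*l^3 + 42*l^2 - 40*l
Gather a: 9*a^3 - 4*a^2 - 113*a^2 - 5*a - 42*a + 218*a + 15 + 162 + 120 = 9*a^3 - 117*a^2 + 171*a + 297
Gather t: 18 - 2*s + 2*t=-2*s + 2*t + 18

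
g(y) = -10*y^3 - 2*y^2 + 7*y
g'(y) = -30*y^2 - 4*y + 7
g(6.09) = -2290.21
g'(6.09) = -1130.00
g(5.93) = -2114.10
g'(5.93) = -1071.67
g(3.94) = -615.10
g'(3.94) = -474.47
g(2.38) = -129.48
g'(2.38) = -172.45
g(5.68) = -1857.27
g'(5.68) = -983.59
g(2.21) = -102.24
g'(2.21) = -148.36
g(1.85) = -57.21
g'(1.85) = -103.08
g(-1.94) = 51.91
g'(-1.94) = -98.15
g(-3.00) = 231.00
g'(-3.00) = -251.00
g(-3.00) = 231.00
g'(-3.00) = -251.00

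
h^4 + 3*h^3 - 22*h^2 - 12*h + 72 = (h - 3)*(h - 2)*(h + 2)*(h + 6)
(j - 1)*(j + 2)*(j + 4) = j^3 + 5*j^2 + 2*j - 8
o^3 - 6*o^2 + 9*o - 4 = (o - 4)*(o - 1)^2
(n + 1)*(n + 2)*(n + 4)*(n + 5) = n^4 + 12*n^3 + 49*n^2 + 78*n + 40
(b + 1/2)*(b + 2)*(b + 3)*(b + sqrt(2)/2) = b^4 + sqrt(2)*b^3/2 + 11*b^3/2 + 11*sqrt(2)*b^2/4 + 17*b^2/2 + 3*b + 17*sqrt(2)*b/4 + 3*sqrt(2)/2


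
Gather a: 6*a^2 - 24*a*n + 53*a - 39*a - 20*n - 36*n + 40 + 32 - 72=6*a^2 + a*(14 - 24*n) - 56*n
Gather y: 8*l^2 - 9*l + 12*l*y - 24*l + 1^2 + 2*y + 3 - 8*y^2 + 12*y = 8*l^2 - 33*l - 8*y^2 + y*(12*l + 14) + 4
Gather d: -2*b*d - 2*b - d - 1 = -2*b + d*(-2*b - 1) - 1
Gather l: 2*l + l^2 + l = l^2 + 3*l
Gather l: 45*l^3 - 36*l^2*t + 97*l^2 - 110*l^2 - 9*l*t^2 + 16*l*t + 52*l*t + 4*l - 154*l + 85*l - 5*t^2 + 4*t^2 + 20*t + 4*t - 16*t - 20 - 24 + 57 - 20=45*l^3 + l^2*(-36*t - 13) + l*(-9*t^2 + 68*t - 65) - t^2 + 8*t - 7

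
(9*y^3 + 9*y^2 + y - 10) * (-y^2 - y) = -9*y^5 - 18*y^4 - 10*y^3 + 9*y^2 + 10*y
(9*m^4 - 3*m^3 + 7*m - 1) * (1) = 9*m^4 - 3*m^3 + 7*m - 1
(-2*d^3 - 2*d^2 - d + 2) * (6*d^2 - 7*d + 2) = -12*d^5 + 2*d^4 + 4*d^3 + 15*d^2 - 16*d + 4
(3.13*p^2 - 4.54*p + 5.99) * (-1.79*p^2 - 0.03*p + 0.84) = -5.6027*p^4 + 8.0327*p^3 - 7.9567*p^2 - 3.9933*p + 5.0316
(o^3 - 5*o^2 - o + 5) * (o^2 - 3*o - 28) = o^5 - 8*o^4 - 14*o^3 + 148*o^2 + 13*o - 140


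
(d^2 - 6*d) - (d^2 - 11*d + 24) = 5*d - 24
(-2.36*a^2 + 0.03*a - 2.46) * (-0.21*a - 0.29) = 0.4956*a^3 + 0.6781*a^2 + 0.5079*a + 0.7134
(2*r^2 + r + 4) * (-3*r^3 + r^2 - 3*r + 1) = -6*r^5 - r^4 - 17*r^3 + 3*r^2 - 11*r + 4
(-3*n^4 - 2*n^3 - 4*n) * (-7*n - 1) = 21*n^5 + 17*n^4 + 2*n^3 + 28*n^2 + 4*n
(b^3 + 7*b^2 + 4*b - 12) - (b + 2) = b^3 + 7*b^2 + 3*b - 14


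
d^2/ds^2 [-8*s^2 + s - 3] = -16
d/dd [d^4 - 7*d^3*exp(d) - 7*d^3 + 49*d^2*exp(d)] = d*(-7*d^2*exp(d) + 4*d^2 + 28*d*exp(d) - 21*d + 98*exp(d))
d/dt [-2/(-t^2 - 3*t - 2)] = 2*(-2*t - 3)/(t^2 + 3*t + 2)^2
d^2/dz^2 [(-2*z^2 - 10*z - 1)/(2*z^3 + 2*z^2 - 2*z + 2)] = 2*(-z^6 - 15*z^5 - 21*z^4 - 8*z^3 + 33*z^2 + 18*z - 6)/(z^9 + 3*z^8 - 2*z^6 + 6*z^5 - 4*z^3 + 6*z^2 - 3*z + 1)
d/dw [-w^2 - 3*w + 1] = -2*w - 3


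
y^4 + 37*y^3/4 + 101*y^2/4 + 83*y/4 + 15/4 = (y + 1/4)*(y + 1)*(y + 3)*(y + 5)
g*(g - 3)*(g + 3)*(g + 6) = g^4 + 6*g^3 - 9*g^2 - 54*g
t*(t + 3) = t^2 + 3*t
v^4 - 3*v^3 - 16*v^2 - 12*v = v*(v - 6)*(v + 1)*(v + 2)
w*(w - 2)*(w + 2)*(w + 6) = w^4 + 6*w^3 - 4*w^2 - 24*w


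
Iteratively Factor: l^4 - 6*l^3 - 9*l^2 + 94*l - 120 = (l - 5)*(l^3 - l^2 - 14*l + 24) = (l - 5)*(l + 4)*(l^2 - 5*l + 6) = (l - 5)*(l - 3)*(l + 4)*(l - 2)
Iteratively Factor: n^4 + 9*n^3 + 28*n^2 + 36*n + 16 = (n + 1)*(n^3 + 8*n^2 + 20*n + 16) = (n + 1)*(n + 4)*(n^2 + 4*n + 4) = (n + 1)*(n + 2)*(n + 4)*(n + 2)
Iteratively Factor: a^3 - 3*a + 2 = (a + 2)*(a^2 - 2*a + 1) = (a - 1)*(a + 2)*(a - 1)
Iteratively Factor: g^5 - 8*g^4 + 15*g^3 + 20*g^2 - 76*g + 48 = (g - 4)*(g^4 - 4*g^3 - g^2 + 16*g - 12) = (g - 4)*(g + 2)*(g^3 - 6*g^2 + 11*g - 6) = (g - 4)*(g - 3)*(g + 2)*(g^2 - 3*g + 2) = (g - 4)*(g - 3)*(g - 2)*(g + 2)*(g - 1)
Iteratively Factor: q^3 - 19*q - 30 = (q - 5)*(q^2 + 5*q + 6) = (q - 5)*(q + 2)*(q + 3)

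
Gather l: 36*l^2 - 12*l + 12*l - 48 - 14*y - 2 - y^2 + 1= 36*l^2 - y^2 - 14*y - 49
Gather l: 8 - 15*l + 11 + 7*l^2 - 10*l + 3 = 7*l^2 - 25*l + 22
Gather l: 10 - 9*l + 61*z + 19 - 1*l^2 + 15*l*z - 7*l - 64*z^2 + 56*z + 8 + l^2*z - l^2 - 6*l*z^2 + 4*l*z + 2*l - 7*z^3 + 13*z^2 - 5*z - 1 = l^2*(z - 2) + l*(-6*z^2 + 19*z - 14) - 7*z^3 - 51*z^2 + 112*z + 36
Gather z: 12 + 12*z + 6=12*z + 18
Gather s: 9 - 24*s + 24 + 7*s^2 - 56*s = 7*s^2 - 80*s + 33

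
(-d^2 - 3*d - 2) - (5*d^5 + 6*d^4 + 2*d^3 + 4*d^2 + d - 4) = -5*d^5 - 6*d^4 - 2*d^3 - 5*d^2 - 4*d + 2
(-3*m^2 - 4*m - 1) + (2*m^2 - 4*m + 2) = -m^2 - 8*m + 1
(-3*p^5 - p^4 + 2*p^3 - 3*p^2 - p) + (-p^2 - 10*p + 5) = -3*p^5 - p^4 + 2*p^3 - 4*p^2 - 11*p + 5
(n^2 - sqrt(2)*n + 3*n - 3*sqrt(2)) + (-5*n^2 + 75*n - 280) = -4*n^2 - sqrt(2)*n + 78*n - 280 - 3*sqrt(2)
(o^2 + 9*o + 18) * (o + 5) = o^3 + 14*o^2 + 63*o + 90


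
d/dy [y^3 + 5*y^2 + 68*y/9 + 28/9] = 3*y^2 + 10*y + 68/9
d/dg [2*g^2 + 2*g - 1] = 4*g + 2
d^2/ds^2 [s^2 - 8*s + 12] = 2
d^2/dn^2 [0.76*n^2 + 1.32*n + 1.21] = 1.52000000000000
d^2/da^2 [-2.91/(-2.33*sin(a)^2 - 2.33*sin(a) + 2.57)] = (-63.192396*sin(a)^4 - 47.394297*sin(a)^3 + 9.28901100000003*sin(a)^2 + 77.363223*sin(a) + 66.44694)/(2.33*sin(a)^2 + 2.33*sin(a) - 2.57)^3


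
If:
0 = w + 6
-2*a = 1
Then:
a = -1/2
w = -6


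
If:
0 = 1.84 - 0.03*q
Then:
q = 61.33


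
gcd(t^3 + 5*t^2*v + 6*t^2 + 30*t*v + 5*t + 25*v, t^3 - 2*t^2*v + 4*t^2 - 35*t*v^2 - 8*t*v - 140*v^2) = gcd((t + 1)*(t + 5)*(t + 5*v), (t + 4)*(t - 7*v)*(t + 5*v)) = t + 5*v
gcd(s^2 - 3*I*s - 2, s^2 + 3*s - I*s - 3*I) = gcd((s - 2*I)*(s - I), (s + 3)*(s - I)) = s - I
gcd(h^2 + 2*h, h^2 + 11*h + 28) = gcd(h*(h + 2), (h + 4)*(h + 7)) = 1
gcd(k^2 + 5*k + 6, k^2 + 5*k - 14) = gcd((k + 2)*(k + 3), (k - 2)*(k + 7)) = 1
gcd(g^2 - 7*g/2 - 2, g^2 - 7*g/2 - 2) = g^2 - 7*g/2 - 2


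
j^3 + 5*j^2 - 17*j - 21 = (j - 3)*(j + 1)*(j + 7)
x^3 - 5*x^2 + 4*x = x*(x - 4)*(x - 1)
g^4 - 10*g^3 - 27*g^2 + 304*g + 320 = (g - 8)^2*(g + 1)*(g + 5)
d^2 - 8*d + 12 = (d - 6)*(d - 2)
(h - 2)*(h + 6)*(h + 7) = h^3 + 11*h^2 + 16*h - 84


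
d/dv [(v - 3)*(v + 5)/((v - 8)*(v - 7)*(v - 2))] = (-v^4 - 4*v^3 + 165*v^2 - 734*v + 1066)/(v^6 - 34*v^5 + 461*v^4 - 3148*v^3 + 11204*v^2 - 19264*v + 12544)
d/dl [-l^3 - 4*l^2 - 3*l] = -3*l^2 - 8*l - 3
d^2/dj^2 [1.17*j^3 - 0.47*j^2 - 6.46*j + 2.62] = 7.02*j - 0.94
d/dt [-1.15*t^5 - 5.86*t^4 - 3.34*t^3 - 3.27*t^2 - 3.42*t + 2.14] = -5.75*t^4 - 23.44*t^3 - 10.02*t^2 - 6.54*t - 3.42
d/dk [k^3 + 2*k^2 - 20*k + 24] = 3*k^2 + 4*k - 20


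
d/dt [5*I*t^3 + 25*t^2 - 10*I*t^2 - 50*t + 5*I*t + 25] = 15*I*t^2 + t*(50 - 20*I) - 50 + 5*I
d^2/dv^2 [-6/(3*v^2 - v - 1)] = 12*(-9*v^2 + 3*v + (6*v - 1)^2 + 3)/(-3*v^2 + v + 1)^3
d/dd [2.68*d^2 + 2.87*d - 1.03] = 5.36*d + 2.87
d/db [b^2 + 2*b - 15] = 2*b + 2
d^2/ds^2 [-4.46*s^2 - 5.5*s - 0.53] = -8.92000000000000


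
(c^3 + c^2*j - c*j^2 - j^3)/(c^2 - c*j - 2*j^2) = (c^2 - j^2)/(c - 2*j)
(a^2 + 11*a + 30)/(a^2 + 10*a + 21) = (a^2 + 11*a + 30)/(a^2 + 10*a + 21)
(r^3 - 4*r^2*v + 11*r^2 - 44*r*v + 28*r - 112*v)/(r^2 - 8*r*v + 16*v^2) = (r^2 + 11*r + 28)/(r - 4*v)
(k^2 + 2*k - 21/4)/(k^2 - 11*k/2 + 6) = (k + 7/2)/(k - 4)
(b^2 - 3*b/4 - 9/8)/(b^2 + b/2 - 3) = (b + 3/4)/(b + 2)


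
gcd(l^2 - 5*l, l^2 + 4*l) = l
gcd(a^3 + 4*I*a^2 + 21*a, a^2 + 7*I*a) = a^2 + 7*I*a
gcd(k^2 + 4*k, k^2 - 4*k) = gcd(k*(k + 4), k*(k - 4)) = k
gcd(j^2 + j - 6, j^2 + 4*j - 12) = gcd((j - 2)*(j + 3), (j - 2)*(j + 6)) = j - 2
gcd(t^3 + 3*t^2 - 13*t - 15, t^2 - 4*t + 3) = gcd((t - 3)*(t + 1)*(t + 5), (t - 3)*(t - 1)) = t - 3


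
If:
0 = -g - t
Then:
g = -t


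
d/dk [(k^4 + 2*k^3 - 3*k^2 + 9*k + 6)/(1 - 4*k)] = 3*(-4*k^4 - 4*k^3 + 6*k^2 - 2*k + 11)/(16*k^2 - 8*k + 1)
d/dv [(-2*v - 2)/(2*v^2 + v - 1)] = 4/(4*v^2 - 4*v + 1)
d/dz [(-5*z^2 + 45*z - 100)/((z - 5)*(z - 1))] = -15/(z^2 - 2*z + 1)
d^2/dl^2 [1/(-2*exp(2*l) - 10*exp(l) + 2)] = (-(2*exp(l) + 5)^2*exp(l) + (4*exp(l) + 5)*(exp(2*l) + 5*exp(l) - 1)/2)*exp(l)/(exp(2*l) + 5*exp(l) - 1)^3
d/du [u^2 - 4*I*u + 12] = 2*u - 4*I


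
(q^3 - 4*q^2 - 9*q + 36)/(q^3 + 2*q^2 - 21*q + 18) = (q^2 - q - 12)/(q^2 + 5*q - 6)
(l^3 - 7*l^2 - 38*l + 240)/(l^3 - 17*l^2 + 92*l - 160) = (l + 6)/(l - 4)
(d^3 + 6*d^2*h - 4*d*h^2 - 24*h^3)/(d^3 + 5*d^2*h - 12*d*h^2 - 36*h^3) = (d - 2*h)/(d - 3*h)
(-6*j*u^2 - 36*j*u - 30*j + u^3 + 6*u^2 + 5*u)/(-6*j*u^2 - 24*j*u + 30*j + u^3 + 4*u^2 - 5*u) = (u + 1)/(u - 1)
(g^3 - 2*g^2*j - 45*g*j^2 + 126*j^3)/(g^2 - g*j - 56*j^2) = (g^2 - 9*g*j + 18*j^2)/(g - 8*j)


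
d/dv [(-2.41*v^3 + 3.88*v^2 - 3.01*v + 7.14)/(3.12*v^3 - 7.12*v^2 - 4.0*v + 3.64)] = (5.0536*v^4 + 38.0624*v^3 - 130.0988*v^2 + 129.92*v + 17.6036)/(9.7344*v^6 - 44.4288*v^5 + 25.7344*v^4 + 79.6736*v^3 - 35.8336*v^2 - 29.12*v + 13.2496)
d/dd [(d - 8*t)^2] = 2*d - 16*t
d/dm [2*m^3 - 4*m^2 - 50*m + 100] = 6*m^2 - 8*m - 50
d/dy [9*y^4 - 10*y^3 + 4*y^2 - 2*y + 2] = 36*y^3 - 30*y^2 + 8*y - 2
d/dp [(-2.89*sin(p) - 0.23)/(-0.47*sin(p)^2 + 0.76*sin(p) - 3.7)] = (-1.3583*sin(p)^2 - 0.2162*sin(p) + 10.8678)*cos(p)/(0.2209*sin(p)^4 - 0.7144*sin(p)^3 + 4.0556*sin(p)^2 - 5.624*sin(p) + 13.69)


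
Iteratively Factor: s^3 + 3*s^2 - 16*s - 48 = (s + 3)*(s^2 - 16) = (s + 3)*(s + 4)*(s - 4)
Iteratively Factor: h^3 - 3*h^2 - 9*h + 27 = (h + 3)*(h^2 - 6*h + 9) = (h - 3)*(h + 3)*(h - 3)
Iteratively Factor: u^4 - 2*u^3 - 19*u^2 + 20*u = (u + 4)*(u^3 - 6*u^2 + 5*u) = u*(u + 4)*(u^2 - 6*u + 5) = u*(u - 1)*(u + 4)*(u - 5)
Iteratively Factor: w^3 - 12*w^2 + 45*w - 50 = (w - 2)*(w^2 - 10*w + 25) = (w - 5)*(w - 2)*(w - 5)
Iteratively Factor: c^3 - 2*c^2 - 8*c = (c)*(c^2 - 2*c - 8) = c*(c + 2)*(c - 4)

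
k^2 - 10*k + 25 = (k - 5)^2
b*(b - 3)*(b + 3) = b^3 - 9*b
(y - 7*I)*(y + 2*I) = y^2 - 5*I*y + 14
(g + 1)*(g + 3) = g^2 + 4*g + 3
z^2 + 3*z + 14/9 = (z + 2/3)*(z + 7/3)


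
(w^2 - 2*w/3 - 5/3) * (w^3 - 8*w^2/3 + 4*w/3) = w^5 - 10*w^4/3 + 13*w^3/9 + 32*w^2/9 - 20*w/9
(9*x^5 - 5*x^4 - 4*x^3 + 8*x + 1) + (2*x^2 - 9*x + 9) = 9*x^5 - 5*x^4 - 4*x^3 + 2*x^2 - x + 10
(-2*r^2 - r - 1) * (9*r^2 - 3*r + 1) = -18*r^4 - 3*r^3 - 8*r^2 + 2*r - 1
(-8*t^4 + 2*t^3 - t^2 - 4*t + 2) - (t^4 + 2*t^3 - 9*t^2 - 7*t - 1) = -9*t^4 + 8*t^2 + 3*t + 3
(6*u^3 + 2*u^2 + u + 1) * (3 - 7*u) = -42*u^4 + 4*u^3 - u^2 - 4*u + 3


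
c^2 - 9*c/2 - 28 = (c - 8)*(c + 7/2)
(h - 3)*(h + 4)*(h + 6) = h^3 + 7*h^2 - 6*h - 72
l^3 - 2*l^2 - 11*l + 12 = (l - 4)*(l - 1)*(l + 3)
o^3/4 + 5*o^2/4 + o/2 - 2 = (o/4 + 1)*(o - 1)*(o + 2)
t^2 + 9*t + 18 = (t + 3)*(t + 6)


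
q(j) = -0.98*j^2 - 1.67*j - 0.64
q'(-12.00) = 21.85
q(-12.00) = -121.72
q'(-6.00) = 10.09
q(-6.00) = -25.90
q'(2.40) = -6.37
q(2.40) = -10.29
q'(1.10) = -3.83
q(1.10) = -3.66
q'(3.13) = -7.80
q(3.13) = -15.47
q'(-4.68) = 7.50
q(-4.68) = -14.29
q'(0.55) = -2.75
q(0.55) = -1.85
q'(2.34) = -6.26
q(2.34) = -9.91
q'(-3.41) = 5.01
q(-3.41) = -6.34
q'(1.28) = -4.18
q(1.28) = -4.38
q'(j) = -1.96*j - 1.67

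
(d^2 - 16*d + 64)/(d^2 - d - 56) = (d - 8)/(d + 7)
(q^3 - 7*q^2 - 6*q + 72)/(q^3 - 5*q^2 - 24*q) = (q^2 - 10*q + 24)/(q*(q - 8))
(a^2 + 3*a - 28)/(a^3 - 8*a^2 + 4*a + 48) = (a + 7)/(a^2 - 4*a - 12)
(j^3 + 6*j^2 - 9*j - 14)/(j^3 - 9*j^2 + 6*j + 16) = (j + 7)/(j - 8)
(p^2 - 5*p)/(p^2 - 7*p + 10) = p/(p - 2)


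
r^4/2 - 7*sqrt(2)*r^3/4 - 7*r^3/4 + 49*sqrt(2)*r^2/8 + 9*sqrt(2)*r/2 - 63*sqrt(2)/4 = (r/2 + sqrt(2)/2)*(r - 7/2)*(r - 3*sqrt(2))*(r - 3*sqrt(2)/2)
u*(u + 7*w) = u^2 + 7*u*w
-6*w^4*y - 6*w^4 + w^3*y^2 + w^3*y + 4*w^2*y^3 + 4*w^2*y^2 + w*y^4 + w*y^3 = (-w + y)*(2*w + y)*(3*w + y)*(w*y + w)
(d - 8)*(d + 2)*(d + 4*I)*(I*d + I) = I*d^4 - 4*d^3 - 5*I*d^3 + 20*d^2 - 22*I*d^2 + 88*d - 16*I*d + 64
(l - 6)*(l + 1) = l^2 - 5*l - 6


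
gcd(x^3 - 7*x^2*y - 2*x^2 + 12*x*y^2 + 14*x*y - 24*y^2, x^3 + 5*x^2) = 1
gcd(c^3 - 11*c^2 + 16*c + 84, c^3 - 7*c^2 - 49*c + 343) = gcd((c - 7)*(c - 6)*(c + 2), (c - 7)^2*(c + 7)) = c - 7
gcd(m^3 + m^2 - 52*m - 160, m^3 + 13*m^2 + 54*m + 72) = m + 4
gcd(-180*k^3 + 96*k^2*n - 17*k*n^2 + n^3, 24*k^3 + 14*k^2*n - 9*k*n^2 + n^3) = 6*k - n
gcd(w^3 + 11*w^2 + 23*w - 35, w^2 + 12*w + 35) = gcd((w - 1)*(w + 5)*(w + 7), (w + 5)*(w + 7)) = w^2 + 12*w + 35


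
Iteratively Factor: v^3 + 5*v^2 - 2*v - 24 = (v + 3)*(v^2 + 2*v - 8) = (v - 2)*(v + 3)*(v + 4)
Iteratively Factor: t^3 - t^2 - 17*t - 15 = (t - 5)*(t^2 + 4*t + 3) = (t - 5)*(t + 3)*(t + 1)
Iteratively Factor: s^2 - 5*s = (s)*(s - 5)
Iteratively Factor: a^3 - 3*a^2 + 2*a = (a - 2)*(a^2 - a) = (a - 2)*(a - 1)*(a)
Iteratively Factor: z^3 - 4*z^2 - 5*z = (z - 5)*(z^2 + z) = z*(z - 5)*(z + 1)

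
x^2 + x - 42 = (x - 6)*(x + 7)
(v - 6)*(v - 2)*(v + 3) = v^3 - 5*v^2 - 12*v + 36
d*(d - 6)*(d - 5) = d^3 - 11*d^2 + 30*d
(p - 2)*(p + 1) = p^2 - p - 2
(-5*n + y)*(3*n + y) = -15*n^2 - 2*n*y + y^2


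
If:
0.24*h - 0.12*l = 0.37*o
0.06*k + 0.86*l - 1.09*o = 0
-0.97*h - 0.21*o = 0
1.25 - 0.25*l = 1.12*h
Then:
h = 0.24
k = -76.42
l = 3.92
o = -1.11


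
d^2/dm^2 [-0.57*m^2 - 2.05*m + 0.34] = -1.14000000000000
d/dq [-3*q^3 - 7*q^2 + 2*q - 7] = -9*q^2 - 14*q + 2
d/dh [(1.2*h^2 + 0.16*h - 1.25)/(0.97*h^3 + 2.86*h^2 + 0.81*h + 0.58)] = (-1.164*h^4 - 0.3104*h^3 + 4.1519*h^2 + 8.542*h + 1.1053)/(0.9409*h^6 + 5.5484*h^5 + 9.751*h^4 + 5.7584*h^3 + 3.9737*h^2 + 0.9396*h + 0.3364)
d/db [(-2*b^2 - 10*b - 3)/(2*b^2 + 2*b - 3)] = 4*(4*b^2 + 6*b + 9)/(4*b^4 + 8*b^3 - 8*b^2 - 12*b + 9)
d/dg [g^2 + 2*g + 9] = 2*g + 2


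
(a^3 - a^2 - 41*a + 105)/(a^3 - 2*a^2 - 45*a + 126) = (a - 5)/(a - 6)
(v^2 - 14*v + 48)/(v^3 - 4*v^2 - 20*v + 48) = (v - 8)/(v^2 + 2*v - 8)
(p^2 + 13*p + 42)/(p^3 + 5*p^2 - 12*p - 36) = (p + 7)/(p^2 - p - 6)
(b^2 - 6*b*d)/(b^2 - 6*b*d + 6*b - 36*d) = b/(b + 6)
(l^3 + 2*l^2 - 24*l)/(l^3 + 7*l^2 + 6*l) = (l - 4)/(l + 1)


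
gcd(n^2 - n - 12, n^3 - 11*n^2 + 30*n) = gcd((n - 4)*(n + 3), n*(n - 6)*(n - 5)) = 1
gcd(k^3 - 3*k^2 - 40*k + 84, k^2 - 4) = k - 2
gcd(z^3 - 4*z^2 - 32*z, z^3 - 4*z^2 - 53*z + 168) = z - 8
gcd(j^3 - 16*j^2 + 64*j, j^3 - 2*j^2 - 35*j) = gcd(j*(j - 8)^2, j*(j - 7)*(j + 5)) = j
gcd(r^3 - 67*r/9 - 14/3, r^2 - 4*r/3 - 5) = r - 3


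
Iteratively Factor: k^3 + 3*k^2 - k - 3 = (k + 1)*(k^2 + 2*k - 3) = (k - 1)*(k + 1)*(k + 3)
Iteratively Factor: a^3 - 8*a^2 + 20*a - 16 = (a - 4)*(a^2 - 4*a + 4) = (a - 4)*(a - 2)*(a - 2)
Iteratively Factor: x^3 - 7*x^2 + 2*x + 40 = (x + 2)*(x^2 - 9*x + 20) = (x - 4)*(x + 2)*(x - 5)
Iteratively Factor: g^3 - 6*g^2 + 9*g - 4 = (g - 1)*(g^2 - 5*g + 4) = (g - 1)^2*(g - 4)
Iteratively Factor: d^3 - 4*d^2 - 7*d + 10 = (d - 1)*(d^2 - 3*d - 10) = (d - 1)*(d + 2)*(d - 5)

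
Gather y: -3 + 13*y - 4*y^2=-4*y^2 + 13*y - 3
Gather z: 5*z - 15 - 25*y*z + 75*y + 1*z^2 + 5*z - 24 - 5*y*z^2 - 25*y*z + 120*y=195*y + z^2*(1 - 5*y) + z*(10 - 50*y) - 39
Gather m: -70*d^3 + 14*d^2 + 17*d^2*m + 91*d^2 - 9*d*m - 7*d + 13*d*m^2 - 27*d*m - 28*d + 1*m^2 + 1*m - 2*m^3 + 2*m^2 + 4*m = -70*d^3 + 105*d^2 - 35*d - 2*m^3 + m^2*(13*d + 3) + m*(17*d^2 - 36*d + 5)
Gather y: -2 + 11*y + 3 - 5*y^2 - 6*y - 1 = -5*y^2 + 5*y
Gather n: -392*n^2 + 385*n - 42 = -392*n^2 + 385*n - 42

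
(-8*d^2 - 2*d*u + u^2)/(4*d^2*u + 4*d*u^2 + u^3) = (-4*d + u)/(u*(2*d + u))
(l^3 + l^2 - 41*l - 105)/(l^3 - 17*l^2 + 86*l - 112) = (l^2 + 8*l + 15)/(l^2 - 10*l + 16)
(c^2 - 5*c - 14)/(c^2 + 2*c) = (c - 7)/c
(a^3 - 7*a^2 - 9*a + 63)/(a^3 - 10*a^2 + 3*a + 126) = (a - 3)/(a - 6)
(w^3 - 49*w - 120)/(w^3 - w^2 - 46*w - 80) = (w + 3)/(w + 2)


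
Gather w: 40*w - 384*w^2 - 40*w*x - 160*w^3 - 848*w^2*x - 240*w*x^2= -160*w^3 + w^2*(-848*x - 384) + w*(-240*x^2 - 40*x + 40)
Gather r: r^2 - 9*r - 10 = r^2 - 9*r - 10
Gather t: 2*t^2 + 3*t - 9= 2*t^2 + 3*t - 9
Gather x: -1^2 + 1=0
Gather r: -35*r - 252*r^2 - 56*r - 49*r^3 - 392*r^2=-49*r^3 - 644*r^2 - 91*r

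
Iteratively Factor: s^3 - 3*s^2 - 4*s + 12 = (s - 3)*(s^2 - 4) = (s - 3)*(s + 2)*(s - 2)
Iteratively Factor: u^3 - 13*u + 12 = (u + 4)*(u^2 - 4*u + 3) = (u - 1)*(u + 4)*(u - 3)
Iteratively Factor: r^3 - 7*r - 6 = (r + 1)*(r^2 - r - 6) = (r + 1)*(r + 2)*(r - 3)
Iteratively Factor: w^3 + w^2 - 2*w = (w)*(w^2 + w - 2) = w*(w - 1)*(w + 2)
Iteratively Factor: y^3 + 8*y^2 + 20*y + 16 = (y + 4)*(y^2 + 4*y + 4) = (y + 2)*(y + 4)*(y + 2)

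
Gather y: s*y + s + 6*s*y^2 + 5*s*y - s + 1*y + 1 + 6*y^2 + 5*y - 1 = y^2*(6*s + 6) + y*(6*s + 6)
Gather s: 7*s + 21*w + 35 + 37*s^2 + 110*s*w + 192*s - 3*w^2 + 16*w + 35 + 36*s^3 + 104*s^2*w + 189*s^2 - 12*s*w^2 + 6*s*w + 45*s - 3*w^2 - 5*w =36*s^3 + s^2*(104*w + 226) + s*(-12*w^2 + 116*w + 244) - 6*w^2 + 32*w + 70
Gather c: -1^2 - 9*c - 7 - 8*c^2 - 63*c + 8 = -8*c^2 - 72*c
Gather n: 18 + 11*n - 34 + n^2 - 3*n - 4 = n^2 + 8*n - 20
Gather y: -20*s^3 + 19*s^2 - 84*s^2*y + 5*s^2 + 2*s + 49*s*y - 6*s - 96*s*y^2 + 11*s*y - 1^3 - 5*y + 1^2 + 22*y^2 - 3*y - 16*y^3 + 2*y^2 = -20*s^3 + 24*s^2 - 4*s - 16*y^3 + y^2*(24 - 96*s) + y*(-84*s^2 + 60*s - 8)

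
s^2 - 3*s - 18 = (s - 6)*(s + 3)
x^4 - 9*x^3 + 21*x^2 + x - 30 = (x - 5)*(x - 3)*(x - 2)*(x + 1)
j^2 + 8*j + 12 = (j + 2)*(j + 6)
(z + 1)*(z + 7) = z^2 + 8*z + 7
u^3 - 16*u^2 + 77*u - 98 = (u - 7)^2*(u - 2)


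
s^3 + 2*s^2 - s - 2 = (s - 1)*(s + 1)*(s + 2)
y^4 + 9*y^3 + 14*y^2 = y^2*(y + 2)*(y + 7)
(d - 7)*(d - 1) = d^2 - 8*d + 7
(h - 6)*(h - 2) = h^2 - 8*h + 12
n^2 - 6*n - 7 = (n - 7)*(n + 1)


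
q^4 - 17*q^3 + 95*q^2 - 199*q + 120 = (q - 8)*(q - 5)*(q - 3)*(q - 1)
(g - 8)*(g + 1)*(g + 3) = g^3 - 4*g^2 - 29*g - 24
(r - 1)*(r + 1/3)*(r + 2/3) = r^3 - 7*r/9 - 2/9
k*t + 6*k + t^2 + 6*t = (k + t)*(t + 6)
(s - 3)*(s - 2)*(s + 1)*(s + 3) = s^4 - s^3 - 11*s^2 + 9*s + 18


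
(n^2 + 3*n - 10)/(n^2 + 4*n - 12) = (n + 5)/(n + 6)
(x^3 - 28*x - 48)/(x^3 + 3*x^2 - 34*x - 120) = (x + 2)/(x + 5)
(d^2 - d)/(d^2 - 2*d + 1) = d/(d - 1)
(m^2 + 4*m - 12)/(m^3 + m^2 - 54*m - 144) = (m - 2)/(m^2 - 5*m - 24)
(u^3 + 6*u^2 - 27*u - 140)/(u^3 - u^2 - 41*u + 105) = (u + 4)/(u - 3)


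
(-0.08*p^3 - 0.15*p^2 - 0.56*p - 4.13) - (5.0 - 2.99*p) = -0.08*p^3 - 0.15*p^2 + 2.43*p - 9.13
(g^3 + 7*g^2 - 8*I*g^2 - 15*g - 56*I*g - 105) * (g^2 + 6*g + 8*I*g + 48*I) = g^5 + 13*g^4 + 91*g^3 + 637*g^2 - 120*I*g^2 + 2058*g - 1560*I*g - 5040*I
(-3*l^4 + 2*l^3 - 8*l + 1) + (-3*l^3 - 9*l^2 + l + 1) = -3*l^4 - l^3 - 9*l^2 - 7*l + 2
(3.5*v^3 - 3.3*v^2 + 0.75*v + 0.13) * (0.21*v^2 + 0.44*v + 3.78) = 0.735*v^5 + 0.847*v^4 + 11.9355*v^3 - 12.1167*v^2 + 2.8922*v + 0.4914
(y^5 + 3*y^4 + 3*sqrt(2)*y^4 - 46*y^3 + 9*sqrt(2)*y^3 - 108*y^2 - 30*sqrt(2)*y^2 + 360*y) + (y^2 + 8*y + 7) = y^5 + 3*y^4 + 3*sqrt(2)*y^4 - 46*y^3 + 9*sqrt(2)*y^3 - 107*y^2 - 30*sqrt(2)*y^2 + 368*y + 7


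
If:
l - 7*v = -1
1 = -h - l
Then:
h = -7*v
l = 7*v - 1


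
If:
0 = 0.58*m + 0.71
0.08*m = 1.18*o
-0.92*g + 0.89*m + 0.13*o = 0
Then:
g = -1.20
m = -1.22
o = -0.08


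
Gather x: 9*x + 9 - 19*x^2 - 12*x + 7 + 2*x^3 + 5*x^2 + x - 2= 2*x^3 - 14*x^2 - 2*x + 14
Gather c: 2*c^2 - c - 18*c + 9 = 2*c^2 - 19*c + 9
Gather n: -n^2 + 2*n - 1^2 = -n^2 + 2*n - 1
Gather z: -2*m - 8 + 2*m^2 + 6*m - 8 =2*m^2 + 4*m - 16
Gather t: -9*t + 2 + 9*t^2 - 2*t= 9*t^2 - 11*t + 2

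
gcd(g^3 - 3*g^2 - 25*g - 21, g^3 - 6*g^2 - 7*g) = g^2 - 6*g - 7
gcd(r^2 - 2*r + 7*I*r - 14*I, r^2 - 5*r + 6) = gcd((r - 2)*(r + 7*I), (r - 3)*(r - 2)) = r - 2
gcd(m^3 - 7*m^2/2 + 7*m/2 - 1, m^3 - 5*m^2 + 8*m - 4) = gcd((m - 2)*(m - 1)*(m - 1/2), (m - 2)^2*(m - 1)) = m^2 - 3*m + 2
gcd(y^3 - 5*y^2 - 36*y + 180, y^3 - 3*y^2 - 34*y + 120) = y^2 + y - 30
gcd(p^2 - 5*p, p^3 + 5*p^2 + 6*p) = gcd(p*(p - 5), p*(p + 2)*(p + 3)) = p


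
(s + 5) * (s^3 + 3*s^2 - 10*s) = s^4 + 8*s^3 + 5*s^2 - 50*s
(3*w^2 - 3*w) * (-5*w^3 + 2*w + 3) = -15*w^5 + 15*w^4 + 6*w^3 + 3*w^2 - 9*w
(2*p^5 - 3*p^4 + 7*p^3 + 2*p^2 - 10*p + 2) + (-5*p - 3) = 2*p^5 - 3*p^4 + 7*p^3 + 2*p^2 - 15*p - 1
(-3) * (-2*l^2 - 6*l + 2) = 6*l^2 + 18*l - 6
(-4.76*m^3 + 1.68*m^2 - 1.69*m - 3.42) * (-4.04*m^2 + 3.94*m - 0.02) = 19.2304*m^5 - 25.5416*m^4 + 13.542*m^3 + 7.1246*m^2 - 13.441*m + 0.0684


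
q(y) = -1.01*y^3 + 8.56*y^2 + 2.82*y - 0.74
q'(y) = -3.03*y^2 + 17.12*y + 2.82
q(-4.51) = 253.30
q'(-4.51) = -136.02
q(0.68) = 4.82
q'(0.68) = 13.06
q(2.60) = 46.71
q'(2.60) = 26.85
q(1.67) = 23.14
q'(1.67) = 22.96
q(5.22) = 103.57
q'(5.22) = 9.62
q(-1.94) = 33.38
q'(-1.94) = -41.80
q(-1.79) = 27.43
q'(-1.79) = -37.53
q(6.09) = 105.78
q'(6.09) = -5.30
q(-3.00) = 95.11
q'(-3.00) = -75.81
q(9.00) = -18.29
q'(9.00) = -88.53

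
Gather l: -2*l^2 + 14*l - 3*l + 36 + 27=-2*l^2 + 11*l + 63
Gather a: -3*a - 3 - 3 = -3*a - 6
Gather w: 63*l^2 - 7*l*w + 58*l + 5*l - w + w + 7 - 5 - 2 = 63*l^2 - 7*l*w + 63*l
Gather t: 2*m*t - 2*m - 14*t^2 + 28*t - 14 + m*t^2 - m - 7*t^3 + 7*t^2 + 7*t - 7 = -3*m - 7*t^3 + t^2*(m - 7) + t*(2*m + 35) - 21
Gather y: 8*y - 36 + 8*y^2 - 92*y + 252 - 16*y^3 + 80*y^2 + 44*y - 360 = -16*y^3 + 88*y^2 - 40*y - 144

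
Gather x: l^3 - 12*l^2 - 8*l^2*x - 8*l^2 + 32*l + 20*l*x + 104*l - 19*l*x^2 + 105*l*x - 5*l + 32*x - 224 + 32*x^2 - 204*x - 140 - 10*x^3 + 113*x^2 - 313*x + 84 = l^3 - 20*l^2 + 131*l - 10*x^3 + x^2*(145 - 19*l) + x*(-8*l^2 + 125*l - 485) - 280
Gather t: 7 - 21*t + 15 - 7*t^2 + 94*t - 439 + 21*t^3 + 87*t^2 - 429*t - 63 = 21*t^3 + 80*t^2 - 356*t - 480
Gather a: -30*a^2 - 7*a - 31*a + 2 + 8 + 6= -30*a^2 - 38*a + 16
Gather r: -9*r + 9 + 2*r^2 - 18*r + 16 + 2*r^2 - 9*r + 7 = 4*r^2 - 36*r + 32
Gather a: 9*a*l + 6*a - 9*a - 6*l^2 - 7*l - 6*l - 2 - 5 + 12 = a*(9*l - 3) - 6*l^2 - 13*l + 5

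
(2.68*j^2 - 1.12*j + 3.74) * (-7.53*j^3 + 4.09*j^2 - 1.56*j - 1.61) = -20.1804*j^5 + 19.3948*j^4 - 36.9238*j^3 + 12.729*j^2 - 4.0312*j - 6.0214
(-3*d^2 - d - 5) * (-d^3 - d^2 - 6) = 3*d^5 + 4*d^4 + 6*d^3 + 23*d^2 + 6*d + 30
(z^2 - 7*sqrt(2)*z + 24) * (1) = z^2 - 7*sqrt(2)*z + 24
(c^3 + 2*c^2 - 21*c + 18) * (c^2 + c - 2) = c^5 + 3*c^4 - 21*c^3 - 7*c^2 + 60*c - 36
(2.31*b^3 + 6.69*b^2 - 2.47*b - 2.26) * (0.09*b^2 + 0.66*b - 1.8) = 0.2079*b^5 + 2.1267*b^4 + 0.0351000000000008*b^3 - 13.8756*b^2 + 2.9544*b + 4.068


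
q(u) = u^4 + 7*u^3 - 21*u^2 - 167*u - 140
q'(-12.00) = -3551.00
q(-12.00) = 7480.00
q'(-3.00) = 40.00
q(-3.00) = 64.00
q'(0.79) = -185.10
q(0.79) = -281.20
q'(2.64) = -57.92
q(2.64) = -549.87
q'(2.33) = -100.26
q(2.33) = -525.10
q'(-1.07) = -102.92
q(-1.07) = 7.38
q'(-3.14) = 48.10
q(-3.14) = 57.83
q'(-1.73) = -52.20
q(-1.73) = 58.77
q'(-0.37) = -148.79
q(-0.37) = -81.42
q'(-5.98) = -20.26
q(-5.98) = -110.43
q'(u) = 4*u^3 + 21*u^2 - 42*u - 167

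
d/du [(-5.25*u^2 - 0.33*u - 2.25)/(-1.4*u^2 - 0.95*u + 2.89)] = (4.5255*u^2 - 36.645*u - 3.0912)/(1.96*u^4 + 2.66*u^3 - 7.1895*u^2 - 5.491*u + 8.3521)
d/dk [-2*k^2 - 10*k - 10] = -4*k - 10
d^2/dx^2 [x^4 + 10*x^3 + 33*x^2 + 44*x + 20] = 12*x^2 + 60*x + 66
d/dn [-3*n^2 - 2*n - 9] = -6*n - 2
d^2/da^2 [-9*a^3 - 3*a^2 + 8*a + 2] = -54*a - 6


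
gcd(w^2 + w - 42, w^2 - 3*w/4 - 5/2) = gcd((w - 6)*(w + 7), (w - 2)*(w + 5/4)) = 1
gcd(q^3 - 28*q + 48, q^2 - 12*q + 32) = q - 4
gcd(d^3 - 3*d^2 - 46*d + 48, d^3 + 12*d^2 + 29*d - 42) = d^2 + 5*d - 6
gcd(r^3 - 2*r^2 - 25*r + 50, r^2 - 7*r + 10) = r^2 - 7*r + 10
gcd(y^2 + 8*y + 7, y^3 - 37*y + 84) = y + 7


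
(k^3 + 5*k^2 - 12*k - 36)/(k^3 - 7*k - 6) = (k + 6)/(k + 1)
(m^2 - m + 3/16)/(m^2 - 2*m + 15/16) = (4*m - 1)/(4*m - 5)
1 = 1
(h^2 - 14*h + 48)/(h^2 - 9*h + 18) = (h - 8)/(h - 3)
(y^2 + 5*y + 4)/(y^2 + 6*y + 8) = (y + 1)/(y + 2)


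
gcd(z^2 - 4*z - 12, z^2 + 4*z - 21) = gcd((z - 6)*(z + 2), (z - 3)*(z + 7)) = 1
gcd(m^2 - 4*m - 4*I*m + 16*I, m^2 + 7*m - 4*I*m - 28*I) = m - 4*I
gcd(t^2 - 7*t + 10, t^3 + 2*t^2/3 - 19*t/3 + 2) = t - 2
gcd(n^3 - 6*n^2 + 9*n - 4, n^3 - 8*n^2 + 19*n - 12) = n^2 - 5*n + 4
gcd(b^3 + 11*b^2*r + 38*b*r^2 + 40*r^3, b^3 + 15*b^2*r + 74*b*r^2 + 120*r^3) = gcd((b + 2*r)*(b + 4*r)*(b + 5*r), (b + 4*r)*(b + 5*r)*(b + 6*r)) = b^2 + 9*b*r + 20*r^2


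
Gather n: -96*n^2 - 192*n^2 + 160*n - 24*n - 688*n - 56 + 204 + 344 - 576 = -288*n^2 - 552*n - 84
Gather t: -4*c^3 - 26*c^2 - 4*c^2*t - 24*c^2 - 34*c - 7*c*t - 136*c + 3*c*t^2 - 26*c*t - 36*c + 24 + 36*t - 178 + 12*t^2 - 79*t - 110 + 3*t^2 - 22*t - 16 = -4*c^3 - 50*c^2 - 206*c + t^2*(3*c + 15) + t*(-4*c^2 - 33*c - 65) - 280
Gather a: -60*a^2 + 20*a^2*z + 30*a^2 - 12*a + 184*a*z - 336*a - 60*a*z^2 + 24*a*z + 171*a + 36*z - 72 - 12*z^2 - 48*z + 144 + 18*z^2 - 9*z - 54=a^2*(20*z - 30) + a*(-60*z^2 + 208*z - 177) + 6*z^2 - 21*z + 18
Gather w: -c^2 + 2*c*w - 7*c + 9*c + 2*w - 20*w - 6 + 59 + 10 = -c^2 + 2*c + w*(2*c - 18) + 63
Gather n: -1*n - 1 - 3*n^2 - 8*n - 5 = -3*n^2 - 9*n - 6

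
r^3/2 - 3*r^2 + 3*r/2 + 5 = (r/2 + 1/2)*(r - 5)*(r - 2)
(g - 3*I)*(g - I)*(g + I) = g^3 - 3*I*g^2 + g - 3*I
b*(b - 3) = b^2 - 3*b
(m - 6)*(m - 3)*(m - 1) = m^3 - 10*m^2 + 27*m - 18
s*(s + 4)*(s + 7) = s^3 + 11*s^2 + 28*s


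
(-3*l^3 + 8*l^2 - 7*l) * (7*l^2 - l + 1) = -21*l^5 + 59*l^4 - 60*l^3 + 15*l^2 - 7*l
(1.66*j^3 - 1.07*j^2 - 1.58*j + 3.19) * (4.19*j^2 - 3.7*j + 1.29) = 6.9554*j^5 - 10.6253*j^4 - 0.5198*j^3 + 17.8318*j^2 - 13.8412*j + 4.1151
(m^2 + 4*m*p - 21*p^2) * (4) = 4*m^2 + 16*m*p - 84*p^2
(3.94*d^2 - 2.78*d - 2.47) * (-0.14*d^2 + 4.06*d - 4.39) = -0.5516*d^4 + 16.3856*d^3 - 28.2376*d^2 + 2.176*d + 10.8433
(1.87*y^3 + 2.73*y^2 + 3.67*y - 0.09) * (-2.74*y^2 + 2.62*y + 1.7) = -5.1238*y^5 - 2.5808*y^4 + 0.2758*y^3 + 14.503*y^2 + 6.0032*y - 0.153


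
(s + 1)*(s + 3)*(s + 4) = s^3 + 8*s^2 + 19*s + 12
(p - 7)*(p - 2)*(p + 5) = p^3 - 4*p^2 - 31*p + 70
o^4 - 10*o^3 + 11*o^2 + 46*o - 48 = (o - 8)*(o - 3)*(o - 1)*(o + 2)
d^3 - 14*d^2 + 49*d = d*(d - 7)^2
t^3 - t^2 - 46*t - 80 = (t - 8)*(t + 2)*(t + 5)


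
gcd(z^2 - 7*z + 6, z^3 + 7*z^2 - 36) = 1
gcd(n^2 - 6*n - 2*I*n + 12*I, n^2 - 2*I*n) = n - 2*I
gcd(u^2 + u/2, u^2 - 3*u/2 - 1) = u + 1/2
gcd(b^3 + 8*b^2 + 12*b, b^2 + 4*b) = b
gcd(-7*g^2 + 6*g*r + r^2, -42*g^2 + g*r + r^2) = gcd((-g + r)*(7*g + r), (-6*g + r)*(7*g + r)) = 7*g + r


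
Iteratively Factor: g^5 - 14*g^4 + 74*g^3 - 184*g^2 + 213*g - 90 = (g - 3)*(g^4 - 11*g^3 + 41*g^2 - 61*g + 30) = (g - 3)*(g - 1)*(g^3 - 10*g^2 + 31*g - 30) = (g - 3)*(g - 2)*(g - 1)*(g^2 - 8*g + 15) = (g - 3)^2*(g - 2)*(g - 1)*(g - 5)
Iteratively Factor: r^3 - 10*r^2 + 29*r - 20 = (r - 4)*(r^2 - 6*r + 5) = (r - 4)*(r - 1)*(r - 5)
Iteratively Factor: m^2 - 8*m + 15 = (m - 3)*(m - 5)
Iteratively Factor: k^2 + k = (k + 1)*(k)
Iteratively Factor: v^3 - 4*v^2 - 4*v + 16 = (v - 2)*(v^2 - 2*v - 8) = (v - 4)*(v - 2)*(v + 2)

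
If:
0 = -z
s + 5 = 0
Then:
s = -5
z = 0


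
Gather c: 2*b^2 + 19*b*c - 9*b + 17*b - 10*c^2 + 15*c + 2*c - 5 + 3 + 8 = 2*b^2 + 8*b - 10*c^2 + c*(19*b + 17) + 6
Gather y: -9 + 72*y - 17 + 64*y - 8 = 136*y - 34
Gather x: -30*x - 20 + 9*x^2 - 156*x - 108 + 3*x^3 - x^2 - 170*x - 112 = 3*x^3 + 8*x^2 - 356*x - 240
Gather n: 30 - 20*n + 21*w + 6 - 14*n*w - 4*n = n*(-14*w - 24) + 21*w + 36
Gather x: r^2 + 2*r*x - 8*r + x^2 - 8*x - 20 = r^2 - 8*r + x^2 + x*(2*r - 8) - 20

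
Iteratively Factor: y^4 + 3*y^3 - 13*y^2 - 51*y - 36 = (y - 4)*(y^3 + 7*y^2 + 15*y + 9) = (y - 4)*(y + 3)*(y^2 + 4*y + 3) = (y - 4)*(y + 3)^2*(y + 1)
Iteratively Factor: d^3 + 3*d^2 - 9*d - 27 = (d + 3)*(d^2 - 9) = (d + 3)^2*(d - 3)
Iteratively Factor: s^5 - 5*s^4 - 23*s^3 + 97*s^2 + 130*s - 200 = (s + 4)*(s^4 - 9*s^3 + 13*s^2 + 45*s - 50) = (s - 1)*(s + 4)*(s^3 - 8*s^2 + 5*s + 50) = (s - 1)*(s + 2)*(s + 4)*(s^2 - 10*s + 25) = (s - 5)*(s - 1)*(s + 2)*(s + 4)*(s - 5)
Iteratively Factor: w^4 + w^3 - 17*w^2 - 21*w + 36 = (w + 3)*(w^3 - 2*w^2 - 11*w + 12) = (w - 4)*(w + 3)*(w^2 + 2*w - 3) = (w - 4)*(w + 3)^2*(w - 1)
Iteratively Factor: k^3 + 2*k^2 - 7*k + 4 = (k + 4)*(k^2 - 2*k + 1) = (k - 1)*(k + 4)*(k - 1)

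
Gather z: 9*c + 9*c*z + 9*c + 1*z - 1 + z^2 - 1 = 18*c + z^2 + z*(9*c + 1) - 2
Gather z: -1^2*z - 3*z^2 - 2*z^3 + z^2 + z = -2*z^3 - 2*z^2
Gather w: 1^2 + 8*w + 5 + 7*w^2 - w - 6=7*w^2 + 7*w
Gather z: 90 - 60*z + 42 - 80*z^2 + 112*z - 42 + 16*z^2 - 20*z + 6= -64*z^2 + 32*z + 96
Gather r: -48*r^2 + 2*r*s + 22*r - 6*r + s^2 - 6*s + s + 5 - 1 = -48*r^2 + r*(2*s + 16) + s^2 - 5*s + 4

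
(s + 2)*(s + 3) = s^2 + 5*s + 6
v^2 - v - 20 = (v - 5)*(v + 4)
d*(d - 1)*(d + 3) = d^3 + 2*d^2 - 3*d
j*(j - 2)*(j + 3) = j^3 + j^2 - 6*j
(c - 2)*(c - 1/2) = c^2 - 5*c/2 + 1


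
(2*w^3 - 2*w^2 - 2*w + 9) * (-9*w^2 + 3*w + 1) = -18*w^5 + 24*w^4 + 14*w^3 - 89*w^2 + 25*w + 9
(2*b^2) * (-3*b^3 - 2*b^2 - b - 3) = -6*b^5 - 4*b^4 - 2*b^3 - 6*b^2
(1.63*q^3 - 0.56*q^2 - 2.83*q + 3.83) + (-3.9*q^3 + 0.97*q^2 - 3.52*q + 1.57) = -2.27*q^3 + 0.41*q^2 - 6.35*q + 5.4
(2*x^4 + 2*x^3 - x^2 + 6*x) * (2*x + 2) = 4*x^5 + 8*x^4 + 2*x^3 + 10*x^2 + 12*x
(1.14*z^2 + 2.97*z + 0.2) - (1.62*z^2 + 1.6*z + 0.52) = -0.48*z^2 + 1.37*z - 0.32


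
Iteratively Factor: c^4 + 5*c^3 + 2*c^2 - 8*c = (c)*(c^3 + 5*c^2 + 2*c - 8) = c*(c + 4)*(c^2 + c - 2) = c*(c - 1)*(c + 4)*(c + 2)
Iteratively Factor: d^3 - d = (d)*(d^2 - 1) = d*(d + 1)*(d - 1)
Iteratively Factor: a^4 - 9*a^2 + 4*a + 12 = (a - 2)*(a^3 + 2*a^2 - 5*a - 6) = (a - 2)^2*(a^2 + 4*a + 3) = (a - 2)^2*(a + 1)*(a + 3)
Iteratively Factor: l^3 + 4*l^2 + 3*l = (l + 1)*(l^2 + 3*l) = l*(l + 1)*(l + 3)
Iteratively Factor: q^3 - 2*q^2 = (q - 2)*(q^2) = q*(q - 2)*(q)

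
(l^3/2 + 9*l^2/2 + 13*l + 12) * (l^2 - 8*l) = l^5/2 + l^4/2 - 23*l^3 - 92*l^2 - 96*l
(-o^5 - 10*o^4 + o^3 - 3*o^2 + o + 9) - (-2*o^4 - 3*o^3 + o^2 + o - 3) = -o^5 - 8*o^4 + 4*o^3 - 4*o^2 + 12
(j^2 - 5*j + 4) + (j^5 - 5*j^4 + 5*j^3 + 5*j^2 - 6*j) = j^5 - 5*j^4 + 5*j^3 + 6*j^2 - 11*j + 4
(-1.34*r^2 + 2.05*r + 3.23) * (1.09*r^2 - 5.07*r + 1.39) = -1.4606*r^4 + 9.0283*r^3 - 8.7354*r^2 - 13.5266*r + 4.4897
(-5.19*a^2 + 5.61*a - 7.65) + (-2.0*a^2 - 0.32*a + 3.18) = -7.19*a^2 + 5.29*a - 4.47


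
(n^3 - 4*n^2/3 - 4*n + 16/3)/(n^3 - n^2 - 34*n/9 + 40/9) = 3*(n - 2)/(3*n - 5)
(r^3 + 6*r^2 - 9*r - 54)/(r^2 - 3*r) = r + 9 + 18/r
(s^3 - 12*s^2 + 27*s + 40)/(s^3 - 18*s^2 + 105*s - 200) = (s + 1)/(s - 5)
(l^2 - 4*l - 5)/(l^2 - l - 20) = (l + 1)/(l + 4)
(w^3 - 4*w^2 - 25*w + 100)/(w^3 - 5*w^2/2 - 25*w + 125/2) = 2*(w - 4)/(2*w - 5)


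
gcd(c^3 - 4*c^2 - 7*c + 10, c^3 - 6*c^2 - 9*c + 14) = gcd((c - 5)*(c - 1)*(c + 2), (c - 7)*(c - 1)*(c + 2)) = c^2 + c - 2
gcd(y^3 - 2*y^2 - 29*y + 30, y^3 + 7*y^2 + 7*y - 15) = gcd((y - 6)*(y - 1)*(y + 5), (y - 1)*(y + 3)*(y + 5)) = y^2 + 4*y - 5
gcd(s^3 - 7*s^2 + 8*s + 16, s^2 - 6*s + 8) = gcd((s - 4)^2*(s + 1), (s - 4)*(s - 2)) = s - 4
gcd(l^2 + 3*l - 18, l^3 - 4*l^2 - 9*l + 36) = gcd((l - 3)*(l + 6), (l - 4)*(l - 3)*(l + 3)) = l - 3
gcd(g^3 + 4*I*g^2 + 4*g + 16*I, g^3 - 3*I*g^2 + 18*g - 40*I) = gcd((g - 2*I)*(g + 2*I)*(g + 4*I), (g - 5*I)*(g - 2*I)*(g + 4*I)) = g^2 + 2*I*g + 8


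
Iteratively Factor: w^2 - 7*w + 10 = (w - 2)*(w - 5)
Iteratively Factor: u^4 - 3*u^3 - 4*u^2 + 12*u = (u)*(u^3 - 3*u^2 - 4*u + 12) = u*(u - 3)*(u^2 - 4) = u*(u - 3)*(u - 2)*(u + 2)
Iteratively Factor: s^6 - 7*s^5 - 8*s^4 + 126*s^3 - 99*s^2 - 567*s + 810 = (s + 3)*(s^5 - 10*s^4 + 22*s^3 + 60*s^2 - 279*s + 270) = (s + 3)^2*(s^4 - 13*s^3 + 61*s^2 - 123*s + 90) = (s - 5)*(s + 3)^2*(s^3 - 8*s^2 + 21*s - 18) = (s - 5)*(s - 2)*(s + 3)^2*(s^2 - 6*s + 9) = (s - 5)*(s - 3)*(s - 2)*(s + 3)^2*(s - 3)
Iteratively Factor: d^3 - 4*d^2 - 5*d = (d + 1)*(d^2 - 5*d) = d*(d + 1)*(d - 5)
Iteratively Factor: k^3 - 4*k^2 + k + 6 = (k - 2)*(k^2 - 2*k - 3) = (k - 2)*(k + 1)*(k - 3)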